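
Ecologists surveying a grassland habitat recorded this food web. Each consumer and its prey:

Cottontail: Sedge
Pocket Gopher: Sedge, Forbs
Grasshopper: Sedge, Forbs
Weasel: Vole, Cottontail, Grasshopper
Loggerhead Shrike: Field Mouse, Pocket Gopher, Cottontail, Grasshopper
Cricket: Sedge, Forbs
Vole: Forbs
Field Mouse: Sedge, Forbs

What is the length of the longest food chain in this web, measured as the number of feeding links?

2 links

One longest chain: Sedge → Field Mouse → Loggerhead Shrike.
It has 3 species and 2 links.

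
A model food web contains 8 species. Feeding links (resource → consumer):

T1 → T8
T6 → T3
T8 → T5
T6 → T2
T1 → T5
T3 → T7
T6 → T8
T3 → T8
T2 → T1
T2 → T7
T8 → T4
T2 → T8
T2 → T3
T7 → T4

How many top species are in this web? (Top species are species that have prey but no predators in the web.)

Top species (has prey, but nothing eats it): T5, T4.
Count: 2.

2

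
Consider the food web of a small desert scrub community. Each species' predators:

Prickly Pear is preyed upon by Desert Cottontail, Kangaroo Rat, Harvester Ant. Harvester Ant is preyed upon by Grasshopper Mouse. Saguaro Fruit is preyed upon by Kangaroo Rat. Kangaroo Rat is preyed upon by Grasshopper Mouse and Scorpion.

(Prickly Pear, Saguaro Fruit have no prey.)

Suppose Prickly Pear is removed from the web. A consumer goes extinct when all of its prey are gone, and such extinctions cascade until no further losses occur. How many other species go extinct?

Remove Prickly Pear.
Round 1: Desert Cottontail (all prey gone), Harvester Ant (all prey gone) → extinct.
No further losses. Total secondary extinctions: 2.

2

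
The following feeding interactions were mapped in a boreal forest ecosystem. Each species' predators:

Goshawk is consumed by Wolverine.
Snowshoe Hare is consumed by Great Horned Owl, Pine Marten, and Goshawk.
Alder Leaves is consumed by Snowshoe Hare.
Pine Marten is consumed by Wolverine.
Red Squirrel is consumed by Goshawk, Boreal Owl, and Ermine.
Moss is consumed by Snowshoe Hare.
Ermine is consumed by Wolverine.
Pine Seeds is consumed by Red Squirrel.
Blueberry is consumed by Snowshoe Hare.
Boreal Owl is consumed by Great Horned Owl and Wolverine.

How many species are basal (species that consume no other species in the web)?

4

Basal species (no prey listed): Blueberry, Pine Seeds, Moss, Alder Leaves.
Count: 4.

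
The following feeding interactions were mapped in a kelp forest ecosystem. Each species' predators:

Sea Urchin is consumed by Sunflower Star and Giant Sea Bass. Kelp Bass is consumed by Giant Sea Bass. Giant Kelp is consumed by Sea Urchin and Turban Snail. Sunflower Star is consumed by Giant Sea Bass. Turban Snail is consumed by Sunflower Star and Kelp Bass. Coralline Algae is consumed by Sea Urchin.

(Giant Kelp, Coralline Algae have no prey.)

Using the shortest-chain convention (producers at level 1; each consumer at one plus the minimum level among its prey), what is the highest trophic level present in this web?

Producers (level 1): Giant Kelp, Coralline Algae.
Following each consumer down to its lowest-level prey: Giant Kelp → Turban Snail → Sunflower Star (levels 1 through 3).
All prey of Sunflower Star (Turban Snail 2, Sea Urchin 2) are at level 2 or above, so Sunflower Star is at level 1 + 2 = 3.
Every consumer has at least one prey at level 2 or below, so none exceeds level 3.

3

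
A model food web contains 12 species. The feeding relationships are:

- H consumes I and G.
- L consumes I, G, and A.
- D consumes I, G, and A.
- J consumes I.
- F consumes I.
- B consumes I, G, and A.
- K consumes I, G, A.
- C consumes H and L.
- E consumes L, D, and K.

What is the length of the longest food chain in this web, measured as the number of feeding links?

One longest chain: A → D → E.
It has 3 species and 2 links.

2 links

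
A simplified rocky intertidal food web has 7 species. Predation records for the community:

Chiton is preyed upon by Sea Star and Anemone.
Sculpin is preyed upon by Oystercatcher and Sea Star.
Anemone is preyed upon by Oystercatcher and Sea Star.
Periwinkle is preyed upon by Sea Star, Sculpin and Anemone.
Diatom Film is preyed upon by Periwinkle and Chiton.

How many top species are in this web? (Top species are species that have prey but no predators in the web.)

2

Top species (has prey, but nothing eats it): Oystercatcher, Sea Star.
Count: 2.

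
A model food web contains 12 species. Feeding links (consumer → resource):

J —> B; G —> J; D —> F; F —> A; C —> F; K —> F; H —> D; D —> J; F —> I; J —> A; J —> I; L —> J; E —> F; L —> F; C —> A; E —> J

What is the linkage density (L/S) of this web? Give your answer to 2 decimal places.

There are L = 16 links among S = 12 species.
L/S = 16/12 = 1.3333 ≈ 1.33.

L/S = 1.33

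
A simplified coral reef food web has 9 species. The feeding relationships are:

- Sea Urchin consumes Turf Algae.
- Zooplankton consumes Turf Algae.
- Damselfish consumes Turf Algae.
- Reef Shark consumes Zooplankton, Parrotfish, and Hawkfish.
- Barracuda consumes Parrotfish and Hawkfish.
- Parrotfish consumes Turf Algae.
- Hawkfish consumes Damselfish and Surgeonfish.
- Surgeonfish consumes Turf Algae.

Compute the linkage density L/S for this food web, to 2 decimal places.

There are L = 12 links among S = 9 species.
L/S = 12/9 = 1.3333 ≈ 1.33.

L/S = 1.33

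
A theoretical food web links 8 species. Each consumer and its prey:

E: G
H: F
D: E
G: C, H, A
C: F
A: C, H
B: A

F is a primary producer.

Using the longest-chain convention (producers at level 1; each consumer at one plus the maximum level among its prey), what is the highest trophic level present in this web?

Producers (level 1): F.
F → C → A → G → E → D gives D level 6.
No species has a prey at level 6, so no species reaches level 7.

6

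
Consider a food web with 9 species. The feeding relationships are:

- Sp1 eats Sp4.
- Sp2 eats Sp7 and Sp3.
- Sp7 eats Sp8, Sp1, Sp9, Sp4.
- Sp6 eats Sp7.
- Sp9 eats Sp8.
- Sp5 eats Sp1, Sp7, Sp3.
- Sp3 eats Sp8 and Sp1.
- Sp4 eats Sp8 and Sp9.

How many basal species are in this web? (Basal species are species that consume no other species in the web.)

Basal species (no prey listed): Sp8.
Count: 1.

1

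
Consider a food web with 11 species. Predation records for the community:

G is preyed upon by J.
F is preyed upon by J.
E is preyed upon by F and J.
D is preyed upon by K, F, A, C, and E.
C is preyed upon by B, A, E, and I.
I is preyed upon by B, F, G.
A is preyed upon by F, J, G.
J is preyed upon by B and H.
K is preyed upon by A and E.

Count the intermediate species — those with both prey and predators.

8

Intermediate species (has both prey and predators): C, K, I, E, A, F, G, J.
Count: 8.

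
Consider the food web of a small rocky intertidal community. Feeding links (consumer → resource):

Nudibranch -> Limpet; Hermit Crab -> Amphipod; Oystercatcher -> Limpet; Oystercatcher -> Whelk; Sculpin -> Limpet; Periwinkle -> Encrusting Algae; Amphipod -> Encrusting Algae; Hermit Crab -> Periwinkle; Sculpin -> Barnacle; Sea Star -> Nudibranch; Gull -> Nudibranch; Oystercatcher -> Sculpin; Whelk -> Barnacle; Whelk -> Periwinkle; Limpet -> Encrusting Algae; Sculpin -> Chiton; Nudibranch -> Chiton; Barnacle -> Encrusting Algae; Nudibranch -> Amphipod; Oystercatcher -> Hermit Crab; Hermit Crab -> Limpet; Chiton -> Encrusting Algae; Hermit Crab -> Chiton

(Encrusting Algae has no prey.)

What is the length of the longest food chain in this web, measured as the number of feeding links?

3 links

One longest chain: Encrusting Algae → Limpet → Nudibranch → Gull.
It has 4 species and 3 links.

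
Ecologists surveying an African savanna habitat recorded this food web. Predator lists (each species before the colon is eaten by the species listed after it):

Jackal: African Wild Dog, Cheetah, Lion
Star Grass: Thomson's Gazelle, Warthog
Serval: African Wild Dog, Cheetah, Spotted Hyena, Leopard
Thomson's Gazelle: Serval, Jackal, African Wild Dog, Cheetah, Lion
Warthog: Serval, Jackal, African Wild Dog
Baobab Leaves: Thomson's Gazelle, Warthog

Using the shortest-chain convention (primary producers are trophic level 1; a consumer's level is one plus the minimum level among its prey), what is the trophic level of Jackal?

Baobab Leaves is a producer → level 1.
Thomson's Gazelle eats Baobab Leaves → level 2.
Jackal eats Thomson's Gazelle → level 3.
No prey of Jackal is below level 2, so 3 is the minimum.

Trophic level 3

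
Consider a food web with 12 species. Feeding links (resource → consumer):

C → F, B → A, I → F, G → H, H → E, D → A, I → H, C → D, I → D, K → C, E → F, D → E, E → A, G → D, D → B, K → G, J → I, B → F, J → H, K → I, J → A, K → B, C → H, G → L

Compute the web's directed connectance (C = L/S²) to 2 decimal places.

C = 0.17

The web has S = 12 species and L = 24 feeding links.
C = L / S² = 24 / 144 = 0.1667 ≈ 0.17.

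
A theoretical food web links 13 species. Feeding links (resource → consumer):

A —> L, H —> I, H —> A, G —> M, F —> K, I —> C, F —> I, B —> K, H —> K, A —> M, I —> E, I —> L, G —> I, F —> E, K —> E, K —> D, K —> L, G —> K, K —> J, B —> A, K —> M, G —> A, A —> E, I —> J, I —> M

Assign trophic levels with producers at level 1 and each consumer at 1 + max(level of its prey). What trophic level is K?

H is a producer → level 1.
K eats H (level 1); other prey at levels: B 1, G 1, F 1 → level 2.

Trophic level 2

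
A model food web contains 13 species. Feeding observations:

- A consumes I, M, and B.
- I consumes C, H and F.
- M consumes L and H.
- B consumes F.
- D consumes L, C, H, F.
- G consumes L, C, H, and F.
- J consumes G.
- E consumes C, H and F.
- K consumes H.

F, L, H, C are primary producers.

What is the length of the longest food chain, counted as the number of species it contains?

3 species

One longest chain: F → G → J.
It has 3 species and 2 links.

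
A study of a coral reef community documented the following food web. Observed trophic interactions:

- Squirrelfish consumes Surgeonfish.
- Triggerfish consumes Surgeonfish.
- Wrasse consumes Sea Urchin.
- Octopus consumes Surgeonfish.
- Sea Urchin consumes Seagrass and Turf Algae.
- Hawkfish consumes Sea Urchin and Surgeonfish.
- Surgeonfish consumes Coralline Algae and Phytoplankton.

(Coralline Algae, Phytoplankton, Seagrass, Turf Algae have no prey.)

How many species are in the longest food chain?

One longest chain: Coralline Algae → Surgeonfish → Octopus.
It has 3 species and 2 links.

3 species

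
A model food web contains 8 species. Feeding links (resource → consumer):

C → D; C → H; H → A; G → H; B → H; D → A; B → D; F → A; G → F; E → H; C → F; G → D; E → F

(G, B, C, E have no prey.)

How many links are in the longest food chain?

One longest chain: G → F → A.
It has 3 species and 2 links.

2 links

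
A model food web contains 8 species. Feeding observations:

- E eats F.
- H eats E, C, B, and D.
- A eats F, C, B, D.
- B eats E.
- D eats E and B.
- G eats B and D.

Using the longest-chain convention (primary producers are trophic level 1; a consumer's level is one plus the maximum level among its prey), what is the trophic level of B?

Trophic level 3

F is a producer → level 1.
E eats F → level 2.
B eats E → level 3.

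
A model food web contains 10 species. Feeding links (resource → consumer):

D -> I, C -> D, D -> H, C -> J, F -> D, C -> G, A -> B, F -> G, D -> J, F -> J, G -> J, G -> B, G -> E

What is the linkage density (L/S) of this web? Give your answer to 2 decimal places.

There are L = 13 links among S = 10 species.
L/S = 13/10 = 1.3000 ≈ 1.30.

L/S = 1.30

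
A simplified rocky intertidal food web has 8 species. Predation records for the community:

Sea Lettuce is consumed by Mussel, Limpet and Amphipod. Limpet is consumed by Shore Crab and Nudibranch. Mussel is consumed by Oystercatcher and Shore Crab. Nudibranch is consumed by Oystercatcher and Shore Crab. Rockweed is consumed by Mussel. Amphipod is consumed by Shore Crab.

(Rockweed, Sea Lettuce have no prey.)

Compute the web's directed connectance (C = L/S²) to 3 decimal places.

The web has S = 8 species and L = 11 feeding links.
C = L / S² = 11 / 64 = 0.1719 ≈ 0.172.

C = 0.172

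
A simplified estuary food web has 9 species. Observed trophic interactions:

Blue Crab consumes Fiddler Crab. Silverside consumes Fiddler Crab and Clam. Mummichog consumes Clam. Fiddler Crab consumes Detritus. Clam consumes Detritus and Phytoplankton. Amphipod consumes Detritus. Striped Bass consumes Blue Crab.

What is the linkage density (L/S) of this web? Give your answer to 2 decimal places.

L/S = 1.00

There are L = 9 links among S = 9 species.
L/S = 9/9 = 1.0000 ≈ 1.00.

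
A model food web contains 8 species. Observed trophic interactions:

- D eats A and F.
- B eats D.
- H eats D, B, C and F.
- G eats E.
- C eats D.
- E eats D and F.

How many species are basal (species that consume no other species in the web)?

2

Basal species (no prey listed): F, A.
Count: 2.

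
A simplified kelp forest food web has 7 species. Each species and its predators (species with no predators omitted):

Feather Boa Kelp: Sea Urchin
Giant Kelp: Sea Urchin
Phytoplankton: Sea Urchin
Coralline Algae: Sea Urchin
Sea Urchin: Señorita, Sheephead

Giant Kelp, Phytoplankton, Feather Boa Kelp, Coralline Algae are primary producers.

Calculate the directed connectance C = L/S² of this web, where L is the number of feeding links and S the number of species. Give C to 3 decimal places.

C = 0.122

The web has S = 7 species and L = 6 feeding links.
C = L / S² = 6 / 49 = 0.1224 ≈ 0.122.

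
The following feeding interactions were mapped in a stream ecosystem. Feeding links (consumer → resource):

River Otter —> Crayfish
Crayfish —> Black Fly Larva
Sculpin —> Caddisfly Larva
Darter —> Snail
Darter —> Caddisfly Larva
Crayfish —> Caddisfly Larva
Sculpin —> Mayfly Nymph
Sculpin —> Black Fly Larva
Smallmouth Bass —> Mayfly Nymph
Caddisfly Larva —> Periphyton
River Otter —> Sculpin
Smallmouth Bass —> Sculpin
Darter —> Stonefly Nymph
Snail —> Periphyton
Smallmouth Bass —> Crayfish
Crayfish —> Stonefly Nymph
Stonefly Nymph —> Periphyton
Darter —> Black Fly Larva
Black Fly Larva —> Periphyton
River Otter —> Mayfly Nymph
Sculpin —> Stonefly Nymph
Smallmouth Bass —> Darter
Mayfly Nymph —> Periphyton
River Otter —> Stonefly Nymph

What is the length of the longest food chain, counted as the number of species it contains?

4 species

One longest chain: Periphyton → Black Fly Larva → Sculpin → River Otter.
It has 4 species and 3 links.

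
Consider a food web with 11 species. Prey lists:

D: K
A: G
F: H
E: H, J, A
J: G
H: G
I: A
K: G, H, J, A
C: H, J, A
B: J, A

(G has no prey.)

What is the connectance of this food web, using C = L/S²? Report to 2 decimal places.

C = 0.15

The web has S = 11 species and L = 18 feeding links.
C = L / S² = 18 / 121 = 0.1488 ≈ 0.15.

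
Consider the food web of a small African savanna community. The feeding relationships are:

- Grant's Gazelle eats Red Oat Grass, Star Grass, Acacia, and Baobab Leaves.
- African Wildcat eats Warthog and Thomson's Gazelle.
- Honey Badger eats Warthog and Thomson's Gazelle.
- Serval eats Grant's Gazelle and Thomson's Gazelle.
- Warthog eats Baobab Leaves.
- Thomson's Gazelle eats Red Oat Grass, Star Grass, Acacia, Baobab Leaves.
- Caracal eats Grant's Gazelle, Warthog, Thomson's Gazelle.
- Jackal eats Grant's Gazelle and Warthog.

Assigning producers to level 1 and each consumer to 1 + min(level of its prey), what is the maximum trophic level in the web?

Producers (level 1): Acacia, Baobab Leaves, Star Grass, Red Oat Grass.
Following each consumer down to its lowest-level prey: Baobab Leaves → Warthog → African Wildcat (levels 1 through 3).
All prey of African Wildcat (Warthog 2, Thomson's Gazelle 2) are at level 2 or above, so African Wildcat is at level 1 + 2 = 3.
Every consumer has at least one prey at level 2 or below, so none exceeds level 3.

3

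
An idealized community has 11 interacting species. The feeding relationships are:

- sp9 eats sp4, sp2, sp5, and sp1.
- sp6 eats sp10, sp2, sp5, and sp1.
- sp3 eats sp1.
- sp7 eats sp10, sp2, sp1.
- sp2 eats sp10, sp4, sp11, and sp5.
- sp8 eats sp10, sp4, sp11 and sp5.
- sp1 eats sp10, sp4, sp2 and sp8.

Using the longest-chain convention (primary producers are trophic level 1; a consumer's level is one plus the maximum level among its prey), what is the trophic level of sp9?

sp11 is a producer → level 1.
sp2 eats sp11 (level 1); other prey at levels: sp10 1, sp4 1, sp5 1 → level 2.
sp1 eats sp2 (level 2); other prey at levels: sp10 1, sp4 1, sp8 2 → level 3.
sp9 eats sp1 (level 3); other prey at levels: sp4 1, sp5 1, sp2 2 → level 4.

Trophic level 4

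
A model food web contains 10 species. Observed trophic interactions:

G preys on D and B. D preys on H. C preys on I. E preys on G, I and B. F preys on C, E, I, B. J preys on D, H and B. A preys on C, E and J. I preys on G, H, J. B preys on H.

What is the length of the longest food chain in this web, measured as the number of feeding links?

5 links

One longest chain: H → D → G → I → C → F.
It has 6 species and 5 links.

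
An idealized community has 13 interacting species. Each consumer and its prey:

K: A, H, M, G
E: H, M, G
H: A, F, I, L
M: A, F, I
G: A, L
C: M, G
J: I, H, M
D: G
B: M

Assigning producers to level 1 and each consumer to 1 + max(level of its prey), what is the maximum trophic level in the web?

Producers (level 1): A, F, I, L.
A → G → D gives D level 3.
No species has a prey at level 3, so no species reaches level 4.

3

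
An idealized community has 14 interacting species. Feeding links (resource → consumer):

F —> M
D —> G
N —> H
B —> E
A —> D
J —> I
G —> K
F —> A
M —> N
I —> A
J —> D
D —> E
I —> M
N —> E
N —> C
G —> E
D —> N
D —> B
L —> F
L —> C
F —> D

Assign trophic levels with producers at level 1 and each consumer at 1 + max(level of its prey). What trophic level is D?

Trophic level 4

J is a producer → level 1.
I eats J → level 2.
A eats I (level 2); other prey at levels: F 2 → level 3.
D eats A (level 3); other prey at levels: J 1, F 2 → level 4.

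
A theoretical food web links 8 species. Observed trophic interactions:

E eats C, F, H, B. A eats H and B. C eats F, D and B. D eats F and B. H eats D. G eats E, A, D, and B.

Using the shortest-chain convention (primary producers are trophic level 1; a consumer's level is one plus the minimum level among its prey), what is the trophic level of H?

B is a producer → level 1.
D eats B → level 2.
H eats D → level 3.
No prey of H is below level 2, so 3 is the minimum.

Trophic level 3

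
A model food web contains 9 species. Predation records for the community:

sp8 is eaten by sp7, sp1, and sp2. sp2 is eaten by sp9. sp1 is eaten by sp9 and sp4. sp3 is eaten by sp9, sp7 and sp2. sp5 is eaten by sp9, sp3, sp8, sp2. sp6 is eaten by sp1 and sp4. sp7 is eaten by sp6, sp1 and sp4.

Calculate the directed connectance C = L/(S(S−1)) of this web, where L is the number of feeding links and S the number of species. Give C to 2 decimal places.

The web has S = 9 species and L = 18 feeding links.
C = L / (S(S−1)) = 18 / 72 = 0.2500 ≈ 0.25.

C = 0.25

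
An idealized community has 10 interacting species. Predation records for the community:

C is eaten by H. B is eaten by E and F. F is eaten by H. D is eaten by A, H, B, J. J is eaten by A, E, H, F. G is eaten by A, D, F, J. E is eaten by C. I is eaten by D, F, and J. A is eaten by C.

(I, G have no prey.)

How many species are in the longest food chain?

One longest chain: I → D → B → E → C → H.
It has 6 species and 5 links.

6 species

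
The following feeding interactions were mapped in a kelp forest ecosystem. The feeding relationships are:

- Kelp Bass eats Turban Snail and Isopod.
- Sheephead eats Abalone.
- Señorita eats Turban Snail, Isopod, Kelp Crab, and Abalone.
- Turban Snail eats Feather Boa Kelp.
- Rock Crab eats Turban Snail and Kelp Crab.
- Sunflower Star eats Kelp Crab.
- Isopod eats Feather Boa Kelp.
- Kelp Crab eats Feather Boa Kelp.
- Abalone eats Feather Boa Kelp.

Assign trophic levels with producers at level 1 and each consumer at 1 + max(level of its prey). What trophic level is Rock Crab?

Trophic level 3

Feather Boa Kelp is a producer → level 1.
Kelp Crab eats Feather Boa Kelp → level 2.
Rock Crab eats Kelp Crab (level 2); other prey at levels: Turban Snail 2 → level 3.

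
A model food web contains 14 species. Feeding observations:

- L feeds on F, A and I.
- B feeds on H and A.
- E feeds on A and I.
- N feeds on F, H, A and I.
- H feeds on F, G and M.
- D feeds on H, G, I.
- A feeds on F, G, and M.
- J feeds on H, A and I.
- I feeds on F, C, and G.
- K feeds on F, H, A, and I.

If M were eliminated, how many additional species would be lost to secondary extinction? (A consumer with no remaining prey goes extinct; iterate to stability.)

0

Remove M.
Every predator of it retains at least one other prey: A still has F, G; H still has F, G.
No consumer loses all prey, so no secondary extinctions occur.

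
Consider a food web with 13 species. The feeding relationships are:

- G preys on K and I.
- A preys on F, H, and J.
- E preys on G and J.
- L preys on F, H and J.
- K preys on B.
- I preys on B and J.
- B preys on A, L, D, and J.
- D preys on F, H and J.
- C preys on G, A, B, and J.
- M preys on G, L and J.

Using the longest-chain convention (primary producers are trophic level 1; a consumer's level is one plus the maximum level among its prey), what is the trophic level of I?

H is a producer → level 1.
D eats H (level 1); other prey at levels: F 1, J 1 → level 2.
B eats D (level 2); other prey at levels: J 1, L 2, A 2 → level 3.
I eats B (level 3); other prey at levels: J 1 → level 4.

Trophic level 4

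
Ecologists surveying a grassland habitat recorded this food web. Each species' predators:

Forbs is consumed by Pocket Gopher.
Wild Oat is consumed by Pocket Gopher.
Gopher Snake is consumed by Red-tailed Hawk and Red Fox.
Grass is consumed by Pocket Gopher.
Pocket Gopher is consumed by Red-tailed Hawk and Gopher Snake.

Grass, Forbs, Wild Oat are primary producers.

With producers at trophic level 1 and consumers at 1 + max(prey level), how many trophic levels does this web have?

Producers (level 1): Grass, Forbs, Wild Oat.
Grass → Pocket Gopher → Gopher Snake → Red Fox gives Red Fox level 4.
No species has a prey at level 4, so no species reaches level 5.

4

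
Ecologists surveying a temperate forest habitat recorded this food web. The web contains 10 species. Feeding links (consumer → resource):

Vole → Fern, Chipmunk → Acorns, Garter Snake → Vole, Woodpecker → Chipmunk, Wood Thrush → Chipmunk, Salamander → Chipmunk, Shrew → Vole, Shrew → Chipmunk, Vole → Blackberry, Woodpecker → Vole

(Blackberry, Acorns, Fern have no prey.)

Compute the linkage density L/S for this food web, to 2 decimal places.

There are L = 10 links among S = 10 species.
L/S = 10/10 = 1.0000 ≈ 1.00.

L/S = 1.00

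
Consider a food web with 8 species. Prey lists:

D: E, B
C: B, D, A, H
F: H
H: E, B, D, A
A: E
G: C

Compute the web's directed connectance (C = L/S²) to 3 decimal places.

The web has S = 8 species and L = 13 feeding links.
C = L / S² = 13 / 64 = 0.2031 ≈ 0.203.

C = 0.203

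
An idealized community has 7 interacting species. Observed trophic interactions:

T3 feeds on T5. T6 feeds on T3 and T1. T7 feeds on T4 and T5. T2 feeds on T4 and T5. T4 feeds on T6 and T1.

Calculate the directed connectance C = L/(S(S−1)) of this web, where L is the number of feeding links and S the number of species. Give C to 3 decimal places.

The web has S = 7 species and L = 9 feeding links.
C = L / (S(S−1)) = 9 / 42 = 0.2143 ≈ 0.214.

C = 0.214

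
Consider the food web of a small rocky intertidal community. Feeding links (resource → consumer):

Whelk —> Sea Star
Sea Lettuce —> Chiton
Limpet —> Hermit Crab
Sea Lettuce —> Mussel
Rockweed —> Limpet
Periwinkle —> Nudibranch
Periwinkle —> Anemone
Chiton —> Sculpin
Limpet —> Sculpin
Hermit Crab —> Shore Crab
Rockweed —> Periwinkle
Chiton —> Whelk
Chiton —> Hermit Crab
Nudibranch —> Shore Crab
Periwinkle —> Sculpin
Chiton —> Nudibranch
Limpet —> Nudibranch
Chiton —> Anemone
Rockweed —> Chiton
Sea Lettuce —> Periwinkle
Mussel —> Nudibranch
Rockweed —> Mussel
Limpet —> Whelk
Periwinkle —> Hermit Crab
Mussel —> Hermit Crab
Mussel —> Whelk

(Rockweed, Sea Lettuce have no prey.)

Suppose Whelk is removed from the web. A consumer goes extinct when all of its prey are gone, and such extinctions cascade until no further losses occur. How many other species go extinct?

Remove Whelk.
Round 1: Sea Star (all prey gone) → extinct.
No further losses. Total secondary extinctions: 1.

1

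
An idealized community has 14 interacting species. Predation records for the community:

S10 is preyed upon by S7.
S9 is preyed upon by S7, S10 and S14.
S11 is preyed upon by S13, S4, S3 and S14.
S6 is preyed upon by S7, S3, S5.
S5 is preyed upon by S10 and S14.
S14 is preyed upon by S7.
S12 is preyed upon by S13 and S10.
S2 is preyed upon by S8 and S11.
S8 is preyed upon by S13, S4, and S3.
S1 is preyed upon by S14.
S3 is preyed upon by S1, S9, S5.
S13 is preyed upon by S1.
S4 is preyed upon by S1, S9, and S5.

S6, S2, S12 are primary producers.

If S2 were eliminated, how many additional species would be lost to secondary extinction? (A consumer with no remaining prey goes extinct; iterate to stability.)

3

Remove S2.
Round 1: S11 (all prey gone), S8 (all prey gone) → extinct.
Round 2: S4 (all prey gone) → extinct.
No further losses. Total secondary extinctions: 3.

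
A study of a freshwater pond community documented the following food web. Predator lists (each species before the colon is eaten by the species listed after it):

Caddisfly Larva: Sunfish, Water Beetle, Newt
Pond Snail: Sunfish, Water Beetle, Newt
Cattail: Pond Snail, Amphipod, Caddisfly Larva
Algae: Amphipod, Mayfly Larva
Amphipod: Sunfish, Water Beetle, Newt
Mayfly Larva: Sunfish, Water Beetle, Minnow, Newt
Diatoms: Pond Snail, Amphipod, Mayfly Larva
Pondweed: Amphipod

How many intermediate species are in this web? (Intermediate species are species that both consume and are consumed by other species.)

Intermediate species (has both prey and predators): Pond Snail, Amphipod, Caddisfly Larva, Mayfly Larva.
Count: 4.

4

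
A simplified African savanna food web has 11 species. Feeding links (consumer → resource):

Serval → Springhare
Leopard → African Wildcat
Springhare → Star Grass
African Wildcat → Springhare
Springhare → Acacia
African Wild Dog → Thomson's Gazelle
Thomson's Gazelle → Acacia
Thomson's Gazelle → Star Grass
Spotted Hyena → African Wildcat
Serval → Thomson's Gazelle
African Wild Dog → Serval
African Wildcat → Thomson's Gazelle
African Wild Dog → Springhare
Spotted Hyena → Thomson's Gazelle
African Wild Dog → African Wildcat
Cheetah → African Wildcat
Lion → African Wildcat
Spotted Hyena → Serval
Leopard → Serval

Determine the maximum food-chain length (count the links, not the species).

One longest chain: Acacia → Springhare → African Wildcat → Lion.
It has 4 species and 3 links.

3 links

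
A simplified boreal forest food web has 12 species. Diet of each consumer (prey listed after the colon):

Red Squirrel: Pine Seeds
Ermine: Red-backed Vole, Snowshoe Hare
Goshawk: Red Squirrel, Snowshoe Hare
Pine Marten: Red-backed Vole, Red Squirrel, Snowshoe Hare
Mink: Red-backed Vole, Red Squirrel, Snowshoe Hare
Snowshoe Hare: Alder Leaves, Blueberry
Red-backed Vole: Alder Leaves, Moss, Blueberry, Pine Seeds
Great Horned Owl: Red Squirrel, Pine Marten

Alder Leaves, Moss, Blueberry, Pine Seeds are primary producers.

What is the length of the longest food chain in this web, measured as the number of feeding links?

One longest chain: Alder Leaves → Red-backed Vole → Pine Marten → Great Horned Owl.
It has 4 species and 3 links.

3 links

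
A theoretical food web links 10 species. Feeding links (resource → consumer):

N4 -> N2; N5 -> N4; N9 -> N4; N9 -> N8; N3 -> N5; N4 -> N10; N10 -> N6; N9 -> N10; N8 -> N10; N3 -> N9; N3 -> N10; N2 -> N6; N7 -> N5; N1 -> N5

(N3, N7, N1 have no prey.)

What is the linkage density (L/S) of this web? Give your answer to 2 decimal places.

L/S = 1.40

There are L = 14 links among S = 10 species.
L/S = 14/10 = 1.4000 ≈ 1.40.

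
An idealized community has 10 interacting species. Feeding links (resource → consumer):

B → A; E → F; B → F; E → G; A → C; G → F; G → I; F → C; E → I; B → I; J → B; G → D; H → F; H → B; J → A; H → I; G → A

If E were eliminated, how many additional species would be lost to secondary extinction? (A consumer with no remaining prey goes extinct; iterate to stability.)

Remove E.
Round 1: G (all prey gone) → extinct.
Round 2: D (all prey gone) → extinct.
No further losses. Total secondary extinctions: 2.

2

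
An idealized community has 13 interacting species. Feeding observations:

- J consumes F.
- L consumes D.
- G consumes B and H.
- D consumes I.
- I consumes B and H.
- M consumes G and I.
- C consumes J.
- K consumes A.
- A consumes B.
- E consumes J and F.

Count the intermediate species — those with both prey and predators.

Intermediate species (has both prey and predators): G, I, J, A, D.
Count: 5.

5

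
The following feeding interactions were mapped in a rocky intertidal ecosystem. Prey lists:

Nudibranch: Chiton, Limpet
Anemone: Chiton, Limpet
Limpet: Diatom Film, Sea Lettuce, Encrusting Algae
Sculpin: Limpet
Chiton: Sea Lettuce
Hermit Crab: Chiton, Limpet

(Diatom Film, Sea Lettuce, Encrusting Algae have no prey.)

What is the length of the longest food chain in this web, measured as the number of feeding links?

2 links

One longest chain: Sea Lettuce → Chiton → Hermit Crab.
It has 3 species and 2 links.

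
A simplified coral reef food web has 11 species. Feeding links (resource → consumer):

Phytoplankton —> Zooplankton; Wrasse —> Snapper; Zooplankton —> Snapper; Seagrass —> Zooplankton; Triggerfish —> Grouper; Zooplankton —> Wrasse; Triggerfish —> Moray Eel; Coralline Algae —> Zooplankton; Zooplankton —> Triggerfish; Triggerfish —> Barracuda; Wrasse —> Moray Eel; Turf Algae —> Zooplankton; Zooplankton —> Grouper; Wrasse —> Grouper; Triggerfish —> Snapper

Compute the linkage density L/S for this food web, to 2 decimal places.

There are L = 15 links among S = 11 species.
L/S = 15/11 = 1.3636 ≈ 1.36.

L/S = 1.36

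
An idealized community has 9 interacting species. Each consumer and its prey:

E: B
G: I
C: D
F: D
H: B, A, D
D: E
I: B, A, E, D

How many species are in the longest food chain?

5 species

One longest chain: B → E → D → I → G.
It has 5 species and 4 links.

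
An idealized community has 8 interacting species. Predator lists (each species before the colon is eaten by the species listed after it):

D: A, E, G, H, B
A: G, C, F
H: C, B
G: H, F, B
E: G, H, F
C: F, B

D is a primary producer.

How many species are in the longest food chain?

6 species

One longest chain: D → A → G → H → C → F.
It has 6 species and 5 links.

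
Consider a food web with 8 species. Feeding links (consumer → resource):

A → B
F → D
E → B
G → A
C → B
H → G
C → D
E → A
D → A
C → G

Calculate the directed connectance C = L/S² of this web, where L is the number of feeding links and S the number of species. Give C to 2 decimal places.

C = 0.16

The web has S = 8 species and L = 10 feeding links.
C = L / S² = 10 / 64 = 0.1562 ≈ 0.16.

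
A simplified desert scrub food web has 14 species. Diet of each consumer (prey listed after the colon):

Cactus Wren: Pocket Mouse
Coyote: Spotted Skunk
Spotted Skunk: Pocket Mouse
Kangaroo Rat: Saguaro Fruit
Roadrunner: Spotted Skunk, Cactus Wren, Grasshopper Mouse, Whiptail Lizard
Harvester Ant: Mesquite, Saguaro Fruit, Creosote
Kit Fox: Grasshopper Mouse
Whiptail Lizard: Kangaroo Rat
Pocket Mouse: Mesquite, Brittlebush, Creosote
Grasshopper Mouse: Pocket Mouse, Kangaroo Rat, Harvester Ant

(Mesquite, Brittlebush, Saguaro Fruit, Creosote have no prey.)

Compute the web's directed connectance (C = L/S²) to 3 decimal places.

C = 0.097

The web has S = 14 species and L = 19 feeding links.
C = L / S² = 19 / 196 = 0.0969 ≈ 0.097.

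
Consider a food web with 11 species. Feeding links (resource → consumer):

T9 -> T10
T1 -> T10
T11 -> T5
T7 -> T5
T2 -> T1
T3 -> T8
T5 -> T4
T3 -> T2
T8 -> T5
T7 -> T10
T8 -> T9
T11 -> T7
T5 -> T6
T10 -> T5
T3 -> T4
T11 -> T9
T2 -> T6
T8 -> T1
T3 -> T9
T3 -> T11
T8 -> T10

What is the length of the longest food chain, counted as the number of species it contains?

One longest chain: T3 → T11 → T9 → T10 → T5 → T4.
It has 6 species and 5 links.

6 species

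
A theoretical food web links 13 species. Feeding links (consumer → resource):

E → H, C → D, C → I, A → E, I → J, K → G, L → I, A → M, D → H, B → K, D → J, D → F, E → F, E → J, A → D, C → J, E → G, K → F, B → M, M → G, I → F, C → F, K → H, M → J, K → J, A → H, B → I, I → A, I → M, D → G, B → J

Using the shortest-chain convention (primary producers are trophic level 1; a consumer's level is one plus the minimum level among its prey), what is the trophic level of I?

F is a producer → level 1.
I eats F → level 2.

Trophic level 2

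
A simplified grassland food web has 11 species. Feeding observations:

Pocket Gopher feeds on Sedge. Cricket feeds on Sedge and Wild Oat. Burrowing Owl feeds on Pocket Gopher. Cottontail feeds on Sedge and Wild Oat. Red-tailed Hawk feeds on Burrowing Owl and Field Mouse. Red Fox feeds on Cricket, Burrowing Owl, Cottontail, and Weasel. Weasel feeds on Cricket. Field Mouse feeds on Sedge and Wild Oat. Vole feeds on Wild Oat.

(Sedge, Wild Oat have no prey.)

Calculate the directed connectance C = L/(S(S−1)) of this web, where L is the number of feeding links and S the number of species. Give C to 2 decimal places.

C = 0.15

The web has S = 11 species and L = 16 feeding links.
C = L / (S(S−1)) = 16 / 110 = 0.1455 ≈ 0.15.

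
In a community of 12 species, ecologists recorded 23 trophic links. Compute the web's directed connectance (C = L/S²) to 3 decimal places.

C = 0.160

The web has S = 12 species and L = 23 feeding links.
C = L / S² = 23 / 144 = 0.1597 ≈ 0.160.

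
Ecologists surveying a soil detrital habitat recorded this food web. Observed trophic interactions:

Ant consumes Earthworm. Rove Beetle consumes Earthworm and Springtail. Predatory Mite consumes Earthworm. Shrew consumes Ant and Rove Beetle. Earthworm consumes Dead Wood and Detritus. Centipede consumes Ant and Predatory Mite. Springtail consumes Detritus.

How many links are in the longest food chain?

3 links

One longest chain: Dead Wood → Earthworm → Predatory Mite → Centipede.
It has 4 species and 3 links.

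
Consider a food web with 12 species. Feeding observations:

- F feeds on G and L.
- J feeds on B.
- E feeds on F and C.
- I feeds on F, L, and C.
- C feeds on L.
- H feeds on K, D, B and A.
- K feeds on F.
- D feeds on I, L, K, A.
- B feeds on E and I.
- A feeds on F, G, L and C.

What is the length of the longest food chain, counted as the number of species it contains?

One longest chain: G → F → I → B → J.
It has 5 species and 4 links.

5 species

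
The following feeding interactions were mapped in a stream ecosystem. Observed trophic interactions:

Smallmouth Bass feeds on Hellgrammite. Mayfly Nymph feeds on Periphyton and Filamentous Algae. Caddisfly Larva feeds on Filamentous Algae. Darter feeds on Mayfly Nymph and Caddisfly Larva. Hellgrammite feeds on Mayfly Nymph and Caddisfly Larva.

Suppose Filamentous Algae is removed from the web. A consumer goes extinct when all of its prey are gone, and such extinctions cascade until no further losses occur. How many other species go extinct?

1

Remove Filamentous Algae.
Round 1: Caddisfly Larva (all prey gone) → extinct.
No further losses. Total secondary extinctions: 1.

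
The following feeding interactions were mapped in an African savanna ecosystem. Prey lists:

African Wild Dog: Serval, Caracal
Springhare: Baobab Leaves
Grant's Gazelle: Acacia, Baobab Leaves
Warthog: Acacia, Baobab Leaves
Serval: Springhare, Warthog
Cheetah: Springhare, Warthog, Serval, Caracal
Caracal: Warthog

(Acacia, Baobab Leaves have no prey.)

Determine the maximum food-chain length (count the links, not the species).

3 links

One longest chain: Baobab Leaves → Springhare → Serval → African Wild Dog.
It has 4 species and 3 links.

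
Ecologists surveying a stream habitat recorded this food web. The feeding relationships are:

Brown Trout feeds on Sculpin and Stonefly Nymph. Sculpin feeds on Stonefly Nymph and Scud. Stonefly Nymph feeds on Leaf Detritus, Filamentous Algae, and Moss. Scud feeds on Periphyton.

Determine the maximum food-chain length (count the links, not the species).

One longest chain: Moss → Stonefly Nymph → Sculpin → Brown Trout.
It has 4 species and 3 links.

3 links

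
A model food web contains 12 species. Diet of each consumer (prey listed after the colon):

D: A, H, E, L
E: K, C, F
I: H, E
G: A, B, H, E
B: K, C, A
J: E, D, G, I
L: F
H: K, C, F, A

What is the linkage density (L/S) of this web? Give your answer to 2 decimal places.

L/S = 2.08

There are L = 25 links among S = 12 species.
L/S = 25/12 = 2.0833 ≈ 2.08.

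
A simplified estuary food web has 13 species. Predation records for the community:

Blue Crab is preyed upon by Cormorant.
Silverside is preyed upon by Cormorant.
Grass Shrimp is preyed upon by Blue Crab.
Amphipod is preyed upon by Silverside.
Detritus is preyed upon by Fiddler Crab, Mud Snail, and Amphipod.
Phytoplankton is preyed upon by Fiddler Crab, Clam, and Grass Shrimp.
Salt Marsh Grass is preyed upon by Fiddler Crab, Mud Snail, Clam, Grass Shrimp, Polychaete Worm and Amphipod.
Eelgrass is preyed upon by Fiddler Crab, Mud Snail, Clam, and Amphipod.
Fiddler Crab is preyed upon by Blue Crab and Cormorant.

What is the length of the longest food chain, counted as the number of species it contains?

4 species

One longest chain: Salt Marsh Grass → Grass Shrimp → Blue Crab → Cormorant.
It has 4 species and 3 links.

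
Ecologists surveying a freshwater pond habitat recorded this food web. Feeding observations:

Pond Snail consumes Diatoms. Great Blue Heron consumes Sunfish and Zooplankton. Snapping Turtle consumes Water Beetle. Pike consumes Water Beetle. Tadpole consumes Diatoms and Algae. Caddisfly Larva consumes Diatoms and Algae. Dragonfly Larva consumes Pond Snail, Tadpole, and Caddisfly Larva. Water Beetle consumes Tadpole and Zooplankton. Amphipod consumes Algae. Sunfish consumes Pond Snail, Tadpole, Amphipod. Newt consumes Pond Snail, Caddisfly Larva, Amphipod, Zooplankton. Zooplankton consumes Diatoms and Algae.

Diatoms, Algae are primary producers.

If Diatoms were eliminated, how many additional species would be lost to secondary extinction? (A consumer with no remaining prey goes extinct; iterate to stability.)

Remove Diatoms.
Round 1: Pond Snail (all prey gone) → extinct.
No further losses. Total secondary extinctions: 1.

1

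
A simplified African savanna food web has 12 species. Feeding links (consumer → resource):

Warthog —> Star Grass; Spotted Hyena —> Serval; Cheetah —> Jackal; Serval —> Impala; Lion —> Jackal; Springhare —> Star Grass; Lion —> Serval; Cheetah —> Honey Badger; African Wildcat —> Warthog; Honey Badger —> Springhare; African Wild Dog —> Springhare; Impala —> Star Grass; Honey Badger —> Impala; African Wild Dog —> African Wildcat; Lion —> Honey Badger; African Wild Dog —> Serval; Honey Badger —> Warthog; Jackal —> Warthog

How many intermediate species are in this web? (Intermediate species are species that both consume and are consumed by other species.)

7

Intermediate species (has both prey and predators): Springhare, Impala, Warthog, Jackal, Serval, African Wildcat, Honey Badger.
Count: 7.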